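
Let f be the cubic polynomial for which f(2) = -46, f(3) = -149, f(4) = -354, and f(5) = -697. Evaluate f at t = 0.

-2

Forward differences of the values at t = 2, 3, 4, 5:
  f  : -46  -149  -354  -697
  Δ  : -103  -205  -343
  Δ^2: -102  -138
  Δ^3: -36
The third differences are constant, confirming degree 3.
Interpolating (Newton forward form) and evaluating at t = 0 gives f(0) = -2.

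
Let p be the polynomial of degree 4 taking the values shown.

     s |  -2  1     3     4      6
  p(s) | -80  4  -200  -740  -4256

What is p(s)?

p(s) = -4s^4 + 4s^3 + 2s^2 - 2s + 4

Using the Lagrange interpolation formula with nodes -2, 1, 3, 4, 6:
  L_0(s) = (s - 1)(s - 3)(s - 4)(s - 6) / 720
  L_1(s) = (s + 2)(s - 3)(s - 4)(s - 6) / -90
  L_2(s) = (s + 2)(s - 1)(s - 4)(s - 6) / 30
  L_3(s) = (s + 2)(s - 1)(s - 3)(s - 6) / -36
  L_4(s) = (s + 2)(s - 1)(s - 3)(s - 4) / 240
Then p(s) = -80·L_0(s) + 4·L_1(s) - 200·L_2(s) - 740·L_3(s) - 4256·L_4(s).
Expanding and collecting terms gives p(s) = -4s^4 + 4s^3 + 2s^2 - 2s + 4.
Check: p(4) = -740. ✓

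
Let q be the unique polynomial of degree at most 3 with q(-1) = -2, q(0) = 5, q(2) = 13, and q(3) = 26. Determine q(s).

q(s) = s^3 - 2s^2 + 4s + 5

Write q(s) = as^3 + bs^2 + cs + d. Substituting each data point gives a linear system:
  -a + b - c + d = -2
  d = 5
  8a + 4b + 2c + d = 13
  27a + 9b + 3c + d = 26
Solving the system yields a = 1, b = -2, c = 4, d = 5.
So q(s) = s^3 - 2s^2 + 4s + 5.
Check: q(3) = 26. ✓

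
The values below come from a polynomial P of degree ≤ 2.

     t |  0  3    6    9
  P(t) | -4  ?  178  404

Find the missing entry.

42

On equispaced nodes a degree-2 polynomial has vanishing third forward difference, so
  - P(0) + 3·P(3) - 3·P(6) + P(9) = 0.
Substituting the known values and solving for P(3):
  3·P(3) = 126
  P(3) = 42.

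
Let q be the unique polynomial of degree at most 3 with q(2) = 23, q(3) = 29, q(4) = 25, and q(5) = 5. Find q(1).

13

Using the Lagrange interpolation formula with nodes 2, 3, 4, 5:
  L_0(s) = (s - 3)(s - 4)(s - 5) / -6
  L_1(s) = (s - 2)(s - 4)(s - 5) / 2
  L_2(s) = (s - 2)(s - 3)(s - 5) / -2
  L_3(s) = (s - 2)(s - 3)(s - 4) / 6
Then q(s) = 23·L_0(s) + 29·L_1(s) + 25·L_2(s) + 5·L_3(s).
Expanding and collecting terms gives q(s) = -s^3 + 4s^2 + 5s + 5.
Evaluating at s = 1: q(1) = 13.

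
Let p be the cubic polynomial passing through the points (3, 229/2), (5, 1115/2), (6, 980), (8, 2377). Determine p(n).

Write p(n) = an^3 + bn^2 + cn + d. Substituting each data point gives a linear system:
  27a + 9b + 3c + d = 229/2
  125a + 25b + 5c + d = 1115/2
  216a + 36b + 6c + d = 980
  512a + 64b + 8c + d = 2377
Solving the system yields a = 5, b = -3, c = 1/2, d = 5.
So p(n) = 5n^3 - 3n^2 + (1/2)n + 5.
Check: p(5) = 1115/2. ✓

p(n) = 5n^3 - 3n^2 + (1/2)n + 5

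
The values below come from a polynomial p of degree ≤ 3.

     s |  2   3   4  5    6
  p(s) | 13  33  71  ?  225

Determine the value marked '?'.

On equispaced nodes a degree-3 polynomial has vanishing fourth forward difference, so
  p(2) - 4·p(3) + 6·p(4) - 4·p(5) + p(6) = 0.
Substituting the known values and solving for p(5):
  -4·p(5) = -532
  p(5) = 133.

133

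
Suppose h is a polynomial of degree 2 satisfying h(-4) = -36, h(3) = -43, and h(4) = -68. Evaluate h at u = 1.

Write h(u) = au^2 + bu + c. Substituting each data point gives a linear system:
  16a - 4b + c = -36
  9a + 3b + c = -43
  16a + 4b + c = -68
Solving the system yields a = -3, b = -4, c = -4.
So h(u) = -3u² - 4u - 4.
Then h(1) = -11.

-11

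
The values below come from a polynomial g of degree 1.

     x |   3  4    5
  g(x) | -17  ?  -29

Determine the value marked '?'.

-23

The 2 known points determine the degree-1 polynomial uniquely.
Write g(x) = ax + b. Substituting each data point gives a linear system:
  3a + b = -17
  5a + b = -29
Solving the system yields a = -6, b = 1.
So g(x) = -6x + 1.
Then g(4) = -23.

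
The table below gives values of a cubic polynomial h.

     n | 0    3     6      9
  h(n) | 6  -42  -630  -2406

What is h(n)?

h(n) = -4n^3 + 6n^2 + 2n + 6

Using the Lagrange interpolation formula with nodes 0, 3, 6, 9:
  L_0(n) = (n - 3)(n - 6)(n - 9) / -162
  L_1(n) = n(n - 6)(n - 9) / 54
  L_2(n) = n(n - 3)(n - 9) / -54
  L_3(n) = n(n - 3)(n - 6) / 162
Then h(n) = 6·L_0(n) - 42·L_1(n) - 630·L_2(n) - 2406·L_3(n).
Expanding and collecting terms gives h(n) = -4n^3 + 6n^2 + 2n + 6.
Check: h(3) = -42. ✓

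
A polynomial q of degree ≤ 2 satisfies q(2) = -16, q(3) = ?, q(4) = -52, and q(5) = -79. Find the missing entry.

On equispaced nodes a degree-2 polynomial has vanishing third forward difference, so
  - q(2) + 3·q(3) - 3·q(4) + q(5) = 0.
Substituting the known values and solving for q(3):
  3·q(3) = -93
  q(3) = -31.

-31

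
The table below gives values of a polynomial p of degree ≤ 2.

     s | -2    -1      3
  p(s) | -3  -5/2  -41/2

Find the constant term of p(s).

Write p(s) = as^2 + bs + c. Substituting each data point gives a linear system:
  4a - 2b + c = -3
  a - b + c = -5/2
  9a + 3b + c = -41/2
Solving the system yields a = -1, b = -5/2, c = -4.
So p(s) = -s^2 - (5/2)s - 4.
The constant term is -4.

-4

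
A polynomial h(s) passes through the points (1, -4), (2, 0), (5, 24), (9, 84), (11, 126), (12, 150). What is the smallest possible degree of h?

Divided differences on the nodes 1, 2, 5, 9, 11, 12:
  order 0: -4  0  24  84  126  150
  order 1: 4  8  15  21  24
  order 2: 1  1  1  1
  order 3: 0  0  0
  order 4: 0  0
  order 5: 0
The order-2 divided differences are all 1 (nonzero) and every higher order vanishes, so the data lies on a polynomial of degree exactly 2.

2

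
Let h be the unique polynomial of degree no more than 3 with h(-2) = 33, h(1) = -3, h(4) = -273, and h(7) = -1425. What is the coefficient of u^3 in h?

Write h(u) = au^3 + bu^2 + cu + d. Substituting each data point gives a linear system:
  -8a + 4b - 2c + d = 33
  a + b + c + d = -3
  64a + 16b + 4c + d = -273
  343a + 49b + 7c + d = -1425
Solving the system yields a = -4, b = -1, c = -1, d = 3.
So h(u) = -4u^3 - u^2 - u + 3.
The leading coefficient is -4.

-4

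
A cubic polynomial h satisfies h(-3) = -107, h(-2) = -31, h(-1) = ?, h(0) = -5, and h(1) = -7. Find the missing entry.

On equispaced nodes a degree-3 polynomial has vanishing fourth forward difference, so
  h(-3) - 4·h(-2) + 6·h(-1) - 4·h(0) + h(1) = 0.
Substituting the known values and solving for h(-1):
  6·h(-1) = -30
  h(-1) = -5.

-5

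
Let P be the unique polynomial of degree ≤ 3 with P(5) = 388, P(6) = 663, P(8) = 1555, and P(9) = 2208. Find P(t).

P(t) = 3t^3 + 2t + 3

Write P(t) = at^3 + bt^2 + ct + d. Substituting each data point gives a linear system:
  125a + 25b + 5c + d = 388
  216a + 36b + 6c + d = 663
  512a + 64b + 8c + d = 1555
  729a + 81b + 9c + d = 2208
Solving the system yields a = 3, b = 0, c = 2, d = 3.
So P(t) = 3t^3 + 2t + 3.
Check: P(6) = 663. ✓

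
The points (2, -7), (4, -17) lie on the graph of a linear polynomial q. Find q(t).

Using the Lagrange interpolation formula with nodes 2, 4:
  L_0(t) = (t - 4) / -2
  L_1(t) = (t - 2) / 2
Then q(t) = -7·L_0(t) - 17·L_1(t).
Expanding and collecting terms gives q(t) = -5t + 3.
Check: q(4) = -17. ✓

q(t) = -5t + 3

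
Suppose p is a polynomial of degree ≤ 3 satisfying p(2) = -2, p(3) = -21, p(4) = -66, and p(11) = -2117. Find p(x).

p(x) = -2x^3 + 5x^2 - 6x + 6

Write p(x) = ax^3 + bx^2 + cx + d. Substituting each data point gives a linear system:
  8a + 4b + 2c + d = -2
  27a + 9b + 3c + d = -21
  64a + 16b + 4c + d = -66
  1331a + 121b + 11c + d = -2117
Solving the system yields a = -2, b = 5, c = -6, d = 6.
So p(x) = -2x^3 + 5x^2 - 6x + 6.
Check: p(4) = -66. ✓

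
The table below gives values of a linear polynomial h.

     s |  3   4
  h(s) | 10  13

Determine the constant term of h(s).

Write h(s) = as + b. Substituting each data point gives a linear system:
  3a + b = 10
  4a + b = 13
Solving the system yields a = 3, b = 1.
So h(s) = 3s + 1.
The constant term is 1.

1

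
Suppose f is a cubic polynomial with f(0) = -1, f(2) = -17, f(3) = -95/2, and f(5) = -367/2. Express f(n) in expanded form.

f(n) = -n^3 - (5/2)n^2 + n - 1

Using the Lagrange interpolation formula with nodes 0, 2, 3, 5:
  L_0(n) = (n - 2)(n - 3)(n - 5) / -30
  L_1(n) = n(n - 3)(n - 5) / 6
  L_2(n) = n(n - 2)(n - 5) / -6
  L_3(n) = n(n - 2)(n - 3) / 30
Then f(n) = -1·L_0(n) - 17·L_1(n) - 95/2·L_2(n) - 367/2·L_3(n).
Expanding and collecting terms gives f(n) = -n^3 - (5/2)n^2 + n - 1.
Check: f(3) = -95/2. ✓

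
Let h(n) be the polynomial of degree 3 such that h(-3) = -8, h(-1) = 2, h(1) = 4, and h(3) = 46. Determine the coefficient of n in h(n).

Write h(n) = an^3 + bn^2 + cn + d. Substituting each data point gives a linear system:
  -27a + 9b - 3c + d = -8
  -a + b - c + d = 2
  a + b + c + d = 4
  27a + 9b + 3c + d = 46
Solving the system yields a = 1, b = 2, c = 0, d = 1.
So h(n) = n³ + 2n² + 1.
The coefficient of n is 0.

0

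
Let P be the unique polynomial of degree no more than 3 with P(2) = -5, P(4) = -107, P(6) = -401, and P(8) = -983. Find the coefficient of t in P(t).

5

Write P(t) = at^3 + bt^2 + ct + d. Substituting each data point gives a linear system:
  8a + 4b + 2c + d = -5
  64a + 16b + 4c + d = -107
  216a + 36b + 6c + d = -401
  512a + 64b + 8c + d = -983
Solving the system yields a = -2, b = 0, c = 5, d = 1.
So P(t) = -2t³ + 5t + 1.
The coefficient of t is 5.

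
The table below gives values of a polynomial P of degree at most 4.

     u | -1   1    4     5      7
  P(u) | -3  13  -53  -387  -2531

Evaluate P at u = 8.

-4845

Using the Lagrange interpolation formula with nodes -1, 1, 4, 5, 7:
  L_0(u) = (u - 1)(u - 4)(u - 5)(u - 7) / 480
  L_1(u) = (u + 1)(u - 4)(u - 5)(u - 7) / -144
  L_2(u) = (u + 1)(u - 1)(u - 5)(u - 7) / 45
  L_3(u) = (u + 1)(u - 1)(u - 4)(u - 7) / -48
  L_4(u) = (u + 1)(u - 1)(u - 4)(u - 5) / 288
Then P(u) = -3·L_0(u) + 13·L_1(u) - 53·L_2(u) - 387·L_3(u) - 2531·L_4(u).
Expanding and collecting terms gives P(u) = -2u^4 + 6u^3 + 4u^2 + 2u + 3.
Evaluating at u = 8: P(8) = -4845.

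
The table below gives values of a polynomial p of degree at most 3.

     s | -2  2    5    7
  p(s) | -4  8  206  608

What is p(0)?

Write p(s) = as^3 + bs^2 + cs + d. Substituting each data point gives a linear system:
  -8a + 4b - 2c + d = -4
  8a + 4b + 2c + d = 8
  125a + 25b + 5c + d = 206
  343a + 49b + 7c + d = 608
Solving the system yields a = 2, b = -1, c = -5, d = 6.
So p(s) = 2s^3 - s^2 - 5s + 6.
Then p(0) = 6.

6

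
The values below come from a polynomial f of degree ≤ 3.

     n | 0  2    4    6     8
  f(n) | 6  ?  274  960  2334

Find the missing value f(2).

36

On equispaced nodes a degree-3 polynomial has vanishing fourth forward difference, so
  f(0) - 4·f(2) + 6·f(4) - 4·f(6) + f(8) = 0.
Substituting the known values and solving for f(2):
  -4·f(2) = -144
  f(2) = 36.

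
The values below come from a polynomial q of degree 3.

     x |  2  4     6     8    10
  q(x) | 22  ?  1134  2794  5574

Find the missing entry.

306

The 4 known points determine the degree-3 polynomial uniquely.
Write q(x) = ax^3 + bx^2 + cx + d. Substituting each data point gives a linear system:
  8a + 4b + 2c + d = 22
  216a + 36b + 6c + d = 1134
  512a + 64b + 8c + d = 2794
  1000a + 100b + 10c + d = 5574
Solving the system yields a = 6, b = -4, c = -2, d = -6.
So q(x) = 6x³ - 4x² - 2x - 6.
Then q(4) = 306.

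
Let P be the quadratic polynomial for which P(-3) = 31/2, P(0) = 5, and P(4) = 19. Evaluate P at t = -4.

Using the Lagrange interpolation formula with nodes -3, 0, 4:
  L_0(t) = t(t - 4) / 21
  L_1(t) = (t + 3)(t - 4) / -12
  L_2(t) = (t + 3)t / 28
Then P(t) = 31/2·L_0(t) + 5·L_1(t) + 19·L_2(t).
Expanding and collecting terms gives P(t) = t² - (1/2)t + 5.
Evaluating at t = -4: P(-4) = 23.

23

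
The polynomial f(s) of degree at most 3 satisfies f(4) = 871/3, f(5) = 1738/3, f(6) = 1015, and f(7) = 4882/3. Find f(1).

10/3

Write f(s) = as^3 + bs^2 + cs + d. Substituting each data point gives a linear system:
  64a + 16b + 4c + d = 871/3
  125a + 25b + 5c + d = 1738/3
  216a + 36b + 6c + d = 1015
  343a + 49b + 7c + d = 4882/3
Solving the system yields a = 5, b = -5/3, c = -1, d = 1.
So f(s) = 5s³ - (5/3)s² - s + 1.
Then f(1) = 10/3.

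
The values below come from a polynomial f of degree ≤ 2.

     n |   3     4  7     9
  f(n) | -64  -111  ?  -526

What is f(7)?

The 3 known points determine the degree-2 polynomial uniquely.
Write f(n) = an^2 + bn + c. Substituting each data point gives a linear system:
  9a + 3b + c = -64
  16a + 4b + c = -111
  81a + 9b + c = -526
Solving the system yields a = -6, b = -5, c = 5.
So f(n) = -6n² - 5n + 5.
Then f(7) = -324.

-324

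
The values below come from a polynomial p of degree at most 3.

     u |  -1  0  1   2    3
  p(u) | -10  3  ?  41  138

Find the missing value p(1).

The 4 known points determine the degree-3 polynomial uniquely.
Write p(u) = au^3 + bu^2 + cu + d. Substituting each data point gives a linear system:
  -a + b - c + d = -10
  d = 3
  8a + 4b + 2c + d = 41
  27a + 9b + 3c + d = 138
Solving the system yields a = 6, b = -4, c = 3, d = 3.
So p(u) = 6u^3 - 4u^2 + 3u + 3.
Then p(1) = 8.

8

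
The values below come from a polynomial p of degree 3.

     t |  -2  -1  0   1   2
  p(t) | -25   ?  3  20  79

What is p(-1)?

-2

The 4 known points determine the degree-3 polynomial uniquely.
Write p(t) = at^3 + bt^2 + ct + d. Substituting each data point gives a linear system:
  -8a + 4b - 2c + d = -25
  d = 3
  a + b + c + d = 20
  8a + 4b + 2c + d = 79
Solving the system yields a = 5, b = 6, c = 6, d = 3.
So p(t) = 5t³ + 6t² + 6t + 3.
Then p(-1) = -2.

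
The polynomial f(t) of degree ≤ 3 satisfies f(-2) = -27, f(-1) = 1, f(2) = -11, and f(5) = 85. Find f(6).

197

Using the Lagrange interpolation formula with nodes -2, -1, 2, 5:
  L_0(t) = (t + 1)(t - 2)(t - 5) / -28
  L_1(t) = (t + 2)(t - 2)(t - 5) / 18
  L_2(t) = (t + 2)(t + 1)(t - 5) / -36
  L_3(t) = (t + 2)(t + 1)(t - 2) / 126
Then f(t) = -27·L_0(t) + 1·L_1(t) - 11·L_2(t) + 85·L_3(t).
Expanding and collecting terms gives f(t) = 2t^3 - 6t^2 - 4t + 5.
Evaluating at t = 6: f(6) = 197.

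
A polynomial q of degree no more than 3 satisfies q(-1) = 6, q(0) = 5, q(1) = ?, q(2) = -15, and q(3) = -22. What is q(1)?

-4

The 4 known points determine the degree-3 polynomial uniquely.
Write q(u) = au^3 + bu^2 + cu + d. Substituting each data point gives a linear system:
  -a + b - c + d = 6
  d = 5
  8a + 4b + 2c + d = -15
  27a + 9b + 3c + d = -22
Solving the system yields a = 1, b = -4, c = -6, d = 5.
So q(u) = u^3 - 4u^2 - 6u + 5.
Then q(1) = -4.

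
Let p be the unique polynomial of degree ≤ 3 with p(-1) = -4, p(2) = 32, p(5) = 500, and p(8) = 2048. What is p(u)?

Write p(u) = au^3 + bu^2 + cu + d. Substituting each data point gives a linear system:
  -a + b - c + d = -4
  8a + 4b + 2c + d = 32
  125a + 25b + 5c + d = 500
  512a + 64b + 8c + d = 2048
Solving the system yields a = 4, b = 0, c = 0, d = 0.
So p(u) = 4u^3.
Check: p(5) = 500. ✓

p(u) = 4u^3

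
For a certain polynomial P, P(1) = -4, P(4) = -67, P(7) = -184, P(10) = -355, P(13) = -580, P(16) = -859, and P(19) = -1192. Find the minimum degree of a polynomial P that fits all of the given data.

Forward differences of the values at u = 1, 4, 7, 10, 13, 16, 19:
  P  : -4  -67  -184  -355  -580  -859  -1192
  Δ  : -63  -117  -171  -225  -279  -333
  Δ^2: -54  -54  -54  -54  -54
  Δ^3: 0  0  0  0
  Δ^4: 0  0  0
  Δ^5: 0  0
  Δ^6: 0
The second differences are constant (-54) and nonzero, while all higher differences vanish, so the minimal degree is 2.

2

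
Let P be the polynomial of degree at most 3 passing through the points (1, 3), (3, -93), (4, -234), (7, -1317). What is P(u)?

P(u) = -4u^3 + u^2 + 6

Write P(u) = au^3 + bu^2 + cu + d. Substituting each data point gives a linear system:
  a + b + c + d = 3
  27a + 9b + 3c + d = -93
  64a + 16b + 4c + d = -234
  343a + 49b + 7c + d = -1317
Solving the system yields a = -4, b = 1, c = 0, d = 6.
So P(u) = -4u^3 + u^2 + 6.
Check: P(7) = -1317. ✓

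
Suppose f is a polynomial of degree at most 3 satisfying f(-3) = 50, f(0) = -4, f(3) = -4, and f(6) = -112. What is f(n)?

f(n) = -n^3 + 3n^2 - 4

Write f(n) = an^3 + bn^2 + cn + d. Substituting each data point gives a linear system:
  -27a + 9b - 3c + d = 50
  d = -4
  27a + 9b + 3c + d = -4
  216a + 36b + 6c + d = -112
Solving the system yields a = -1, b = 3, c = 0, d = -4.
So f(n) = -n^3 + 3n^2 - 4.
Check: f(3) = -4. ✓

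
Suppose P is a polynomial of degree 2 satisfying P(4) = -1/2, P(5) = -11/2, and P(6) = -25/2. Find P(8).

Write P(t) = at^2 + bt + c. Substituting each data point gives a linear system:
  16a + 4b + c = -1/2
  25a + 5b + c = -11/2
  36a + 6b + c = -25/2
Solving the system yields a = -1, b = 4, c = -1/2.
So P(t) = -t^2 + 4t - 1/2.
Then P(8) = -65/2.

-65/2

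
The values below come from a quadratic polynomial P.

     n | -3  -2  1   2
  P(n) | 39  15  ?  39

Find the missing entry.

15

The 3 known points determine the degree-2 polynomial uniquely.
Write P(n) = an^2 + bn + c. Substituting each data point gives a linear system:
  9a - 3b + c = 39
  4a - 2b + c = 15
  4a + 2b + c = 39
Solving the system yields a = 6, b = 6, c = 3.
So P(n) = 6n^2 + 6n + 3.
Then P(1) = 15.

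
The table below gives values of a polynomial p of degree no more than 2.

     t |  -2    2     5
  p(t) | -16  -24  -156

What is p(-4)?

-84

Using the Lagrange interpolation formula with nodes -2, 2, 5:
  L_0(t) = (t - 2)(t - 5) / 28
  L_1(t) = (t + 2)(t - 5) / -12
  L_2(t) = (t + 2)(t - 2) / 21
Then p(t) = -16·L_0(t) - 24·L_1(t) - 156·L_2(t).
Expanding and collecting terms gives p(t) = -6t^2 - 2t + 4.
Evaluating at t = -4: p(-4) = -84.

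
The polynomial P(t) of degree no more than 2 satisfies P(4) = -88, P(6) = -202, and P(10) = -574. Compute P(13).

Write P(t) = at^2 + bt + c. Substituting each data point gives a linear system:
  16a + 4b + c = -88
  36a + 6b + c = -202
  100a + 10b + c = -574
Solving the system yields a = -6, b = 3, c = -4.
So P(t) = -6t^2 + 3t - 4.
Then P(13) = -979.

-979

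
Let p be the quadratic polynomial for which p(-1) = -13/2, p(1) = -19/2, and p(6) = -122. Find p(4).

-59

Using the Lagrange interpolation formula with nodes -1, 1, 6:
  L_0(x) = (x - 1)(x - 6) / 14
  L_1(x) = (x + 1)(x - 6) / -10
  L_2(x) = (x + 1)(x - 1) / 35
Then p(x) = -13/2·L_0(x) - 19/2·L_1(x) - 122·L_2(x).
Expanding and collecting terms gives p(x) = -3x^2 - (3/2)x - 5.
Evaluating at x = 4: p(4) = -59.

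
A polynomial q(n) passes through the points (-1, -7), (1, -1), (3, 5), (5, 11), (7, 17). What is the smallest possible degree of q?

1

Forward differences of the values at n = -1, 1, 3, 5, 7:
  q  : -7  -1  5  11  17
  Δ  : 6  6  6  6
  Δ^2: 0  0  0
  Δ^3: 0  0
  Δ^4: 0
The first differences are constant (6) and nonzero, while all higher differences vanish, so the minimal degree is 1.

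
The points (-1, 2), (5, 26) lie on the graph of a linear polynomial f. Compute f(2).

14

Write f(u) = au + b. Substituting each data point gives a linear system:
  -a + b = 2
  5a + b = 26
Solving the system yields a = 4, b = 6.
So f(u) = 4u + 6.
Then f(2) = 14.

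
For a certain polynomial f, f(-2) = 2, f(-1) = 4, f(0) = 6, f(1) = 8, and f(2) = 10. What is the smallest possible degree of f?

1

Forward differences of the values at u = -2, -1, 0, 1, 2:
  f  : 2  4  6  8  10
  Δ  : 2  2  2  2
  Δ^2: 0  0  0
  Δ^3: 0  0
  Δ^4: 0
The first differences are constant (2) and nonzero, while all higher differences vanish, so the minimal degree is 1.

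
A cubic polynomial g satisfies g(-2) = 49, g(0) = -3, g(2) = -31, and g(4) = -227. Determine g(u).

g(u) = -4u^3 + 3u^2 - 4u - 3

Write g(u) = au^3 + bu^2 + cu + d. Substituting each data point gives a linear system:
  -8a + 4b - 2c + d = 49
  d = -3
  8a + 4b + 2c + d = -31
  64a + 16b + 4c + d = -227
Solving the system yields a = -4, b = 3, c = -4, d = -3.
So g(u) = -4u^3 + 3u^2 - 4u - 3.
Check: g(0) = -3. ✓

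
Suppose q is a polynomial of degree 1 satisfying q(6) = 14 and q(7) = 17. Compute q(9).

23

Using the Lagrange interpolation formula with nodes 6, 7:
  L_0(s) = (s - 7) / -1
  L_1(s) = (s - 6) / 1
Then q(s) = 14·L_0(s) + 17·L_1(s).
Expanding and collecting terms gives q(s) = 3s - 4.
Evaluating at s = 9: q(9) = 23.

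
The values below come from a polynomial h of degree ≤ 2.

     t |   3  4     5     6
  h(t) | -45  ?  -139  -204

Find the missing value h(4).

On equispaced nodes a degree-2 polynomial has vanishing third forward difference, so
  - h(3) + 3·h(4) - 3·h(5) + h(6) = 0.
Substituting the known values and solving for h(4):
  3·h(4) = -258
  h(4) = -86.

-86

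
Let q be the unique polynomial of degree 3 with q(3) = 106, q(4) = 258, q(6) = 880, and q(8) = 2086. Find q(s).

Write q(s) = as^3 + bs^2 + cs + d. Substituting each data point gives a linear system:
  27a + 9b + 3c + d = 106
  64a + 16b + 4c + d = 258
  216a + 36b + 6c + d = 880
  512a + 64b + 8c + d = 2086
Solving the system yields a = 4, b = 1, c = -3, d = -2.
So q(s) = 4s^3 + s^2 - 3s - 2.
Check: q(8) = 2086. ✓

q(s) = 4s^3 + s^2 - 3s - 2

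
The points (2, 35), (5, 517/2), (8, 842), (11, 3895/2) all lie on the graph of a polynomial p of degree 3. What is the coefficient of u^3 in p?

1

Write p(u) = au^3 + bu^2 + cu + d. Substituting each data point gives a linear system:
  8a + 4b + 2c + d = 35
  125a + 25b + 5c + d = 517/2
  512a + 64b + 8c + d = 842
  1331a + 121b + 11c + d = 3895/2
Solving the system yields a = 1, b = 5, c = 1/2, d = 6.
So p(u) = u³ + 5u² + (1/2)u + 6.
The leading coefficient is 1.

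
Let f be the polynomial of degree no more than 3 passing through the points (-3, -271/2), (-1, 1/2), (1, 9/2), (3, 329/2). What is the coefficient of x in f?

Write f(x) = ax^3 + bx^2 + cx + d. Substituting each data point gives a linear system:
  -27a + 9b - 3c + d = -271/2
  -a + b - c + d = 1/2
  a + b + c + d = 9/2
  27a + 9b + 3c + d = 329/2
Solving the system yields a = 6, b = 3/2, c = -4, d = 1.
So f(x) = 6x^3 + (3/2)x^2 - 4x + 1.
The coefficient of x is -4.

-4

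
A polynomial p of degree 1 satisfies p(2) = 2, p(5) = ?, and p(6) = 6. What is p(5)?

The 2 known points determine the degree-1 polynomial uniquely.
Write p(n) = an + b. Substituting each data point gives a linear system:
  2a + b = 2
  6a + b = 6
Solving the system yields a = 1, b = 0.
So p(n) = n.
Then p(5) = 5.

5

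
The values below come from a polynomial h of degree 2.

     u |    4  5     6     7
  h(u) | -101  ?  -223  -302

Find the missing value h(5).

The 3 known points determine the degree-2 polynomial uniquely.
Write h(u) = au^2 + bu + c. Substituting each data point gives a linear system:
  16a + 4b + c = -101
  36a + 6b + c = -223
  49a + 7b + c = -302
Solving the system yields a = -6, b = -1, c = -1.
So h(u) = -6u² - u - 1.
Then h(5) = -156.

-156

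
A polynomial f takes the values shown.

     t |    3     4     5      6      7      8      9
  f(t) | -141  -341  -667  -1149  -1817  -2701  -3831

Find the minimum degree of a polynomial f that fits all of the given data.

3

Forward differences of the values at t = 3, 4, 5, 6, 7, 8, 9:
  f  : -141  -341  -667  -1149  -1817  -2701  -3831
  Δ  : -200  -326  -482  -668  -884  -1130
  Δ^2: -126  -156  -186  -216  -246
  Δ^3: -30  -30  -30  -30
  Δ^4: 0  0  0
  Δ^5: 0  0
  Δ^6: 0
The third differences are constant (-30) and nonzero, while all higher differences vanish, so the minimal degree is 3.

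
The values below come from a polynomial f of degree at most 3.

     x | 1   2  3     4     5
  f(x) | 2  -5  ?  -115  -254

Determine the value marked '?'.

The 4 known points determine the degree-3 polynomial uniquely.
Write f(x) = ax^3 + bx^2 + cx + d. Substituting each data point gives a linear system:
  a + b + c + d = 2
  8a + 4b + 2c + d = -5
  64a + 16b + 4c + d = -115
  125a + 25b + 5c + d = -254
Solving the system yields a = -3, b = 5, c = -1, d = 1.
So f(x) = -3x³ + 5x² - x + 1.
Then f(3) = -38.

-38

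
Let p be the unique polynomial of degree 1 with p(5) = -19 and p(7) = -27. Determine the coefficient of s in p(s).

Write p(s) = as + b. Substituting each data point gives a linear system:
  5a + b = -19
  7a + b = -27
Solving the system yields a = -4, b = 1.
So p(s) = -4s + 1.
The leading coefficient is -4.

-4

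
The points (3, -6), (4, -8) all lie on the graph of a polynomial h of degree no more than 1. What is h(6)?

Write h(x) = ax + b. Substituting each data point gives a linear system:
  3a + b = -6
  4a + b = -8
Solving the system yields a = -2, b = 0.
So h(x) = -2x.
Then h(6) = -12.

-12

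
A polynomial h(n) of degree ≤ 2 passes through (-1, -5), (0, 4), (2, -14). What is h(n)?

Using the Lagrange interpolation formula with nodes -1, 0, 2:
  L_0(n) = n(n - 2) / 3
  L_1(n) = (n + 1)(n - 2) / -2
  L_2(n) = (n + 1)n / 6
Then h(n) = -5·L_0(n) + 4·L_1(n) - 14·L_2(n).
Expanding and collecting terms gives h(n) = -6n^2 + 3n + 4.
Check: h(-1) = -5. ✓

h(n) = -6n^2 + 3n + 4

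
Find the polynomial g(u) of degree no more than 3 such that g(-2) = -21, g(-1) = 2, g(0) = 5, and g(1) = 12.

g(u) = 4u^3 + 2u^2 + u + 5

Write g(u) = au^3 + bu^2 + cu + d. Substituting each data point gives a linear system:
  -8a + 4b - 2c + d = -21
  -a + b - c + d = 2
  d = 5
  a + b + c + d = 12
Solving the system yields a = 4, b = 2, c = 1, d = 5.
So g(u) = 4u^3 + 2u^2 + u + 5.
Check: g(0) = 5. ✓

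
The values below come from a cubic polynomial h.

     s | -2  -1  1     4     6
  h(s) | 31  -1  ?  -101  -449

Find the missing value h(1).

1

The 4 known points determine the degree-3 polynomial uniquely.
Write h(s) = as^3 + bs^2 + cs + d. Substituting each data point gives a linear system:
  -8a + 4b - 2c + d = 31
  -a + b - c + d = -1
  64a + 16b + 4c + d = -101
  216a + 36b + 6c + d = -449
Solving the system yields a = -3, b = 5, c = 4, d = -5.
So h(s) = -3s^3 + 5s^2 + 4s - 5.
Then h(1) = 1.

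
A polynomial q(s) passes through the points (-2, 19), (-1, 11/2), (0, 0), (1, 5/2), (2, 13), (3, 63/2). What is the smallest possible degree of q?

Forward differences of the values at s = -2, -1, 0, 1, 2, 3:
  q  : 19  11/2  0  5/2  13  63/2
  Δ  : -27/2  -11/2  5/2  21/2  37/2
  Δ^2: 8  8  8  8
  Δ^3: 0  0  0
  Δ^4: 0  0
  Δ^5: 0
The second differences are constant (8) and nonzero, while all higher differences vanish, so the minimal degree is 2.

2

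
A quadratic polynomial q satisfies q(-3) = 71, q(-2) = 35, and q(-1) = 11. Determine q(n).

Using the Lagrange interpolation formula with nodes -3, -2, -1:
  L_0(n) = (n + 2)(n + 1) / 2
  L_1(n) = (n + 3)(n + 1) / -1
  L_2(n) = (n + 3)(n + 2) / 2
Then q(n) = 71·L_0(n) + 35·L_1(n) + 11·L_2(n).
Expanding and collecting terms gives q(n) = 6n^2 - 6n - 1.
Check: q(-2) = 35. ✓

q(n) = 6n^2 - 6n - 1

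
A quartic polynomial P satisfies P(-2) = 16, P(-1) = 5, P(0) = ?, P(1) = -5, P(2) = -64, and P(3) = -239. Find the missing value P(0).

4

The 5 known points determine the degree-4 polynomial uniquely.
Write P(u) = au^4 + bu^3 + cu^2 + du + e. Substituting each data point gives a linear system:
  16a - 8b + 4c - 2d + e = 16
  a - b + c - d + e = 5
  a + b + c + d + e = -5
  16a + 8b + 4c + 2d + e = -64
  81a + 27b + 9c + 3d + e = -239
Solving the system yields a = -1, b = -5, c = -3, d = 0, e = 4.
So P(u) = -u^4 - 5u^3 - 3u^2 + 4.
Then P(0) = 4.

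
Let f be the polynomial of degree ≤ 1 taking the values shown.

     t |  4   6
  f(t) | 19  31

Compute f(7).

Write f(t) = at + b. Substituting each data point gives a linear system:
  4a + b = 19
  6a + b = 31
Solving the system yields a = 6, b = -5.
So f(t) = 6t - 5.
Then f(7) = 37.

37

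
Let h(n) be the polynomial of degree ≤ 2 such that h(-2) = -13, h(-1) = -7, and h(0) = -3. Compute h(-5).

-43

Write h(n) = an^2 + bn + c. Substituting each data point gives a linear system:
  4a - 2b + c = -13
  a - b + c = -7
  c = -3
Solving the system yields a = -1, b = 3, c = -3.
So h(n) = -n² + 3n - 3.
Then h(-5) = -43.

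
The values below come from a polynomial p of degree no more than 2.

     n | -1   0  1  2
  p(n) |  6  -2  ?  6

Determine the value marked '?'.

-2

On equispaced nodes a degree-2 polynomial has vanishing third forward difference, so
  - p(-1) + 3·p(0) - 3·p(1) + p(2) = 0.
Substituting the known values and solving for p(1):
  -3·p(1) = 6
  p(1) = -2.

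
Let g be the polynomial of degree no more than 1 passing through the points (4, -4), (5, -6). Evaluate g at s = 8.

-12

Write g(s) = as + b. Substituting each data point gives a linear system:
  4a + b = -4
  5a + b = -6
Solving the system yields a = -2, b = 4.
So g(s) = -2s + 4.
Then g(8) = -12.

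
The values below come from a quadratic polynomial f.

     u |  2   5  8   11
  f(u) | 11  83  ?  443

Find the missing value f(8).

The 3 known points determine the degree-2 polynomial uniquely.
Write f(u) = au^2 + bu + c. Substituting each data point gives a linear system:
  4a + 2b + c = 11
  25a + 5b + c = 83
  121a + 11b + c = 443
Solving the system yields a = 4, b = -4, c = 3.
So f(u) = 4u^2 - 4u + 3.
Then f(8) = 227.

227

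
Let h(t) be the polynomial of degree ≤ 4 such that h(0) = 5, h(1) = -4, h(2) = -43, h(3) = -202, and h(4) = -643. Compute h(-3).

Write h(t) = at^4 + bt^3 + ct^2 + dt + e. Substituting each data point gives a linear system:
  e = 5
  a + b + c + d + e = -4
  16a + 8b + 4c + 2d + e = -43
  81a + 27b + 9c + 3d + e = -202
  256a + 64b + 16c + 4d + e = -643
Solving the system yields a = -3, b = 3, c = -3, d = -6, e = 5.
So h(t) = -3t^4 + 3t^3 - 3t^2 - 6t + 5.
Then h(-3) = -328.

-328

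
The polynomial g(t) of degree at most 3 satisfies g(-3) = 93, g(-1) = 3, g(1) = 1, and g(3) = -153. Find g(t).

Write g(t) = at^3 + bt^2 + ct + d. Substituting each data point gives a linear system:
  -27a + 9b - 3c + d = 93
  -a + b - c + d = 3
  a + b + c + d = 1
  27a + 9b + 3c + d = -153
Solving the system yields a = -5, b = -4, c = 4, d = 6.
So g(t) = -5t^3 - 4t^2 + 4t + 6.
Check: g(3) = -153. ✓

g(t) = -5t^3 - 4t^2 + 4t + 6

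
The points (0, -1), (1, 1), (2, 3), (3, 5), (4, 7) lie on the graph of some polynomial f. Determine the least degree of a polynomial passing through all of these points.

1

Forward differences of the values at s = 0, 1, 2, 3, 4:
  f  : -1  1  3  5  7
  Δ  : 2  2  2  2
  Δ^2: 0  0  0
  Δ^3: 0  0
  Δ^4: 0
The first differences are constant (2) and nonzero, while all higher differences vanish, so the minimal degree is 1.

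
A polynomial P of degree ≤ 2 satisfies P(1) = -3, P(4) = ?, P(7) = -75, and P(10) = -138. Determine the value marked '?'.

On equispaced nodes a degree-2 polynomial has vanishing third forward difference, so
  - P(1) + 3·P(4) - 3·P(7) + P(10) = 0.
Substituting the known values and solving for P(4):
  3·P(4) = -90
  P(4) = -30.

-30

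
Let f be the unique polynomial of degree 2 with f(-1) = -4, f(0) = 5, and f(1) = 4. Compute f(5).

-100

Using the Lagrange interpolation formula with nodes -1, 0, 1:
  L_0(t) = t(t - 1) / 2
  L_1(t) = (t + 1)(t - 1) / -1
  L_2(t) = (t + 1)t / 2
Then f(t) = -4·L_0(t) + 5·L_1(t) + 4·L_2(t).
Expanding and collecting terms gives f(t) = -5t^2 + 4t + 5.
Evaluating at t = 5: f(5) = -100.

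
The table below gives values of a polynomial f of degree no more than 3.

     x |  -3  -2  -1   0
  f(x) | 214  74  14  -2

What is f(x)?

Using the Lagrange interpolation formula with nodes -3, -2, -1, 0:
  L_0(x) = (x + 2)(x + 1)x / -6
  L_1(x) = (x + 3)(x + 1)x / 2
  L_2(x) = (x + 3)(x + 2)x / -2
  L_3(x) = (x + 3)(x + 2)(x + 1) / 6
Then f(x) = 214·L_0(x) + 74·L_1(x) + 14·L_2(x) - 2·L_3(x).
Expanding and collecting terms gives f(x) = -6x^3 + 4x^2 - 6x - 2.
Check: f(0) = -2. ✓

f(x) = -6x^3 + 4x^2 - 6x - 2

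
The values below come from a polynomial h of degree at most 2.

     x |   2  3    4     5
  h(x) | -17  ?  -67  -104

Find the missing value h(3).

The 3 known points determine the degree-2 polynomial uniquely.
Write h(x) = ax^2 + bx + c. Substituting each data point gives a linear system:
  4a + 2b + c = -17
  16a + 4b + c = -67
  25a + 5b + c = -104
Solving the system yields a = -4, b = -1, c = 1.
So h(x) = -4x² - x + 1.
Then h(3) = -38.

-38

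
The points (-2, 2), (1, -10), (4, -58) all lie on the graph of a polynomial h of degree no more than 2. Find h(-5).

Using the Lagrange interpolation formula with nodes -2, 1, 4:
  L_0(n) = (n - 1)(n - 4) / 18
  L_1(n) = (n + 2)(n - 4) / -9
  L_2(n) = (n + 2)(n - 1) / 18
Then h(n) = 2·L_0(n) - 10·L_1(n) - 58·L_2(n).
Expanding and collecting terms gives h(n) = -2n^2 - 6n - 2.
Evaluating at n = -5: h(-5) = -22.

-22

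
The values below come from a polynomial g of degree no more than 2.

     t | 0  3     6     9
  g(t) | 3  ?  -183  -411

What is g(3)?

The 3 known points determine the degree-2 polynomial uniquely.
Write g(t) = at^2 + bt + c. Substituting each data point gives a linear system:
  c = 3
  36a + 6b + c = -183
  81a + 9b + c = -411
Solving the system yields a = -5, b = -1, c = 3.
So g(t) = -5t² - t + 3.
Then g(3) = -45.

-45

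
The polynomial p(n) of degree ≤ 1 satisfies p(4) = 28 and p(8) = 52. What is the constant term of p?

4

Write p(n) = an + b. Substituting each data point gives a linear system:
  4a + b = 28
  8a + b = 52
Solving the system yields a = 6, b = 4.
So p(n) = 6n + 4.
The constant term is 4.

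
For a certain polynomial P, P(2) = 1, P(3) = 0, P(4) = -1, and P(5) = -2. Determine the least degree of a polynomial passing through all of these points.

Forward differences of the values at t = 2, 3, 4, 5:
  P  : 1  0  -1  -2
  Δ  : -1  -1  -1
  Δ^2: 0  0
  Δ^3: 0
The first differences are constant (-1) and nonzero, while all higher differences vanish, so the minimal degree is 1.

1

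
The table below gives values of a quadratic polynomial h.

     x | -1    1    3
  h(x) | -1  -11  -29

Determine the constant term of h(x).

-5

Write h(x) = ax^2 + bx + c. Substituting each data point gives a linear system:
  a - b + c = -1
  a + b + c = -11
  9a + 3b + c = -29
Solving the system yields a = -1, b = -5, c = -5.
So h(x) = -x^2 - 5x - 5.
The constant term is -5.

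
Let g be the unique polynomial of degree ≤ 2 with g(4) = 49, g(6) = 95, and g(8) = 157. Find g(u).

g(u) = 2u^2 + 3u + 5

Write g(u) = au^2 + bu + c. Substituting each data point gives a linear system:
  16a + 4b + c = 49
  36a + 6b + c = 95
  64a + 8b + c = 157
Solving the system yields a = 2, b = 3, c = 5.
So g(u) = 2u² + 3u + 5.
Check: g(8) = 157. ✓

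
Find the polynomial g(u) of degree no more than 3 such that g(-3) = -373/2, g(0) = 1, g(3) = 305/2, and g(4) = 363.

Using the Lagrange interpolation formula with nodes -3, 0, 3, 4:
  L_0(u) = u(u - 3)(u - 4) / -126
  L_1(u) = (u + 3)(u - 3)(u - 4) / 36
  L_2(u) = (u + 3)u(u - 4) / -18
  L_3(u) = (u + 3)u(u - 3) / 28
Then g(u) = -373/2·L_0(u) + 1·L_1(u) + 305/2·L_2(u) + 363·L_3(u).
Expanding and collecting terms gives g(u) = 6u^3 - 2u^2 + (5/2)u + 1.
Check: g(-3) = -373/2. ✓

g(u) = 6u^3 - 2u^2 + (5/2)u + 1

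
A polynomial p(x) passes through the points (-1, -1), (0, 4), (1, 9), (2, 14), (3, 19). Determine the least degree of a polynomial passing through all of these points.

1

Forward differences of the values at x = -1, 0, 1, 2, 3:
  p  : -1  4  9  14  19
  Δ  : 5  5  5  5
  Δ^2: 0  0  0
  Δ^3: 0  0
  Δ^4: 0
The first differences are constant (5) and nonzero, while all higher differences vanish, so the minimal degree is 1.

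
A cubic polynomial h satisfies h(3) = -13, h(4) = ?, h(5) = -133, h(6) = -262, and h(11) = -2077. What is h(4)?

-54

The 4 known points determine the degree-3 polynomial uniquely.
Write h(t) = at^3 + bt^2 + ct + d. Substituting each data point gives a linear system:
  27a + 9b + 3c + d = -13
  125a + 25b + 5c + d = -133
  216a + 36b + 6c + d = -262
  1331a + 121b + 11c + d = -2077
Solving the system yields a = -2, b = 5, c = -2, d = 2.
So h(t) = -2t^3 + 5t^2 - 2t + 2.
Then h(4) = -54.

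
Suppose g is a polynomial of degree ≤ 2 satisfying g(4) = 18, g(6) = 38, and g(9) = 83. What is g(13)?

171

Using the Lagrange interpolation formula with nodes 4, 6, 9:
  L_0(u) = (u - 6)(u - 9) / 10
  L_1(u) = (u - 4)(u - 9) / -6
  L_2(u) = (u - 4)(u - 6) / 15
Then g(u) = 18·L_0(u) + 38·L_1(u) + 83·L_2(u).
Expanding and collecting terms gives g(u) = u^2 + 2.
Evaluating at u = 13: g(13) = 171.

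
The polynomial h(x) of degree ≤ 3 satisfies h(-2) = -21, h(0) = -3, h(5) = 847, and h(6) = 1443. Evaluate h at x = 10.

Using the Lagrange interpolation formula with nodes -2, 0, 5, 6:
  L_0(x) = x(x - 5)(x - 6) / -112
  L_1(x) = (x + 2)(x - 5)(x - 6) / 60
  L_2(x) = (x + 2)x(x - 6) / -35
  L_3(x) = (x + 2)x(x - 5) / 48
Then h(x) = -21·L_0(x) - 3·L_1(x) + 847·L_2(x) + 1443·L_3(x).
Expanding and collecting terms gives h(x) = 6x^3 + 5x^2 - 5x - 3.
Evaluating at x = 10: h(10) = 6447.

6447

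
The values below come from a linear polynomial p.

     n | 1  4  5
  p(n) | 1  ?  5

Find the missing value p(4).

4

The 2 known points determine the degree-1 polynomial uniquely.
Write p(n) = an + b. Substituting each data point gives a linear system:
  a + b = 1
  5a + b = 5
Solving the system yields a = 1, b = 0.
So p(n) = n.
Then p(4) = 4.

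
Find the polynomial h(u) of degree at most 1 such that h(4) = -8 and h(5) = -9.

h(u) = -u - 4

Write h(u) = au + b. Substituting each data point gives a linear system:
  4a + b = -8
  5a + b = -9
Solving the system yields a = -1, b = -4.
So h(u) = -u - 4.
Check: h(5) = -9. ✓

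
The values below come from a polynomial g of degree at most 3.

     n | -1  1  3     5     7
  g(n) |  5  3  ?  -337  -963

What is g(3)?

-63

The 4 known points determine the degree-3 polynomial uniquely.
Write g(n) = an^3 + bn^2 + cn + d. Substituting each data point gives a linear system:
  -a + b - c + d = 5
  a + b + c + d = 3
  125a + 25b + 5c + d = -337
  343a + 49b + 7c + d = -963
Solving the system yields a = -3, b = 1, c = 2, d = 3.
So g(n) = -3n^3 + n^2 + 2n + 3.
Then g(3) = -63.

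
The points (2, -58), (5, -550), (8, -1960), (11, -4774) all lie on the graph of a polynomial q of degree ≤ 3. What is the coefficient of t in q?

Write q(t) = at^3 + bt^2 + ct + d. Substituting each data point gives a linear system:
  8a + 4b + 2c + d = -58
  125a + 25b + 5c + d = -550
  512a + 64b + 8c + d = -1960
  1331a + 121b + 11c + d = -4774
Solving the system yields a = -3, b = -6, c = -5, d = 0.
So q(t) = -3t³ - 6t² - 5t.
The coefficient of t is -5.

-5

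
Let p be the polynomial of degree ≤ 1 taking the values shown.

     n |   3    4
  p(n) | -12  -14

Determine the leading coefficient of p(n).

-2

Write p(n) = an + b. Substituting each data point gives a linear system:
  3a + b = -12
  4a + b = -14
Solving the system yields a = -2, b = -6.
So p(n) = -2n - 6.
The leading coefficient is -2.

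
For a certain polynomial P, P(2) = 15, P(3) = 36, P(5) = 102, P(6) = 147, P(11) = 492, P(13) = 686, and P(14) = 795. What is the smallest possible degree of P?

2

Divided differences on the nodes 2, 3, 5, 6, 11, 13, 14:
  order 0: 15  36  102  147  492  686  795
  order 1: 21  33  45  69  97  109
  order 2: 4  4  4  4  4
  order 3: 0  0  0  0
  order 4: 0  0  0
  order 5: 0  0
  order 6: 0
The order-2 divided differences are all 4 (nonzero) and every higher order vanishes, so the data lies on a polynomial of degree exactly 2.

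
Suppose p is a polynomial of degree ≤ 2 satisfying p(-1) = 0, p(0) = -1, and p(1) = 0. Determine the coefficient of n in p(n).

0

Write p(n) = an^2 + bn + c. Substituting each data point gives a linear system:
  a - b + c = 0
  c = -1
  a + b + c = 0
Solving the system yields a = 1, b = 0, c = -1.
So p(n) = n^2 - 1.
The coefficient of n is 0.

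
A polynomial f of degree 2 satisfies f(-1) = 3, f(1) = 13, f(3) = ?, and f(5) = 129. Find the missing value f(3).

The 3 known points determine the degree-2 polynomial uniquely.
Write f(t) = at^2 + bt + c. Substituting each data point gives a linear system:
  a - b + c = 3
  a + b + c = 13
  25a + 5b + c = 129
Solving the system yields a = 4, b = 5, c = 4.
So f(t) = 4t^2 + 5t + 4.
Then f(3) = 55.

55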